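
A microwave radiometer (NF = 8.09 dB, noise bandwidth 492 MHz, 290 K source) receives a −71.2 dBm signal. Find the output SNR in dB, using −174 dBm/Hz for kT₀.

7.8 dB

Noise floor: N = −174 + 10 log₁₀(B) + NF
10 log₁₀(4.92×10⁸) = 86.92 dB
N = −174 + 86.92 + 8.09 = −78.99 dBm
SNR = P_sig − N = −71.2 − (−78.99) = 7.79 dB → 7.8 dB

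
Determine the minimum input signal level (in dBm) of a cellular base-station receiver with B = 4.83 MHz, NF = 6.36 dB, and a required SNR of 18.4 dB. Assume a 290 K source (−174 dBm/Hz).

Sensitivity = −174 + 10 log₁₀(B) + NF + SNR_min
= −174 + 66.84 + 6.36 + 18.4
= −82.40 dBm → −82.4 dBm

−82.4 dBm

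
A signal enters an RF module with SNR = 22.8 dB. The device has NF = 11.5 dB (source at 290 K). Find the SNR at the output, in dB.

11.3 dB

By definition F = SNR_in/SNR_out, so in dB: SNR_out = SNR_in − NF
SNR_out = 22.8 − 11.5 = 11.3 dB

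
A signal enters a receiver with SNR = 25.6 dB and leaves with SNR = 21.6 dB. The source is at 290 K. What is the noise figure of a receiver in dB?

4.0 dB

NF (dB) = SNR_in(dB) − SNR_out(dB) when the source is at T₀
NF = 25.6 − 21.6 = 4.0 dB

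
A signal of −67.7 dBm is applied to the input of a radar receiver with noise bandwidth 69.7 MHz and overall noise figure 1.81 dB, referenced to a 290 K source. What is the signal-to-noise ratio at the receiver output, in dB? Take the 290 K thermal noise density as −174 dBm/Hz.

Noise floor: N = −174 + 10 log₁₀(B) + NF
10 log₁₀(6.97×10⁷) = 78.43 dB
N = −174 + 78.43 + 1.81 = −93.76 dBm
SNR = P_sig − N = −67.7 − (−93.76) = 26.06 dB → 26.1 dB

26.1 dB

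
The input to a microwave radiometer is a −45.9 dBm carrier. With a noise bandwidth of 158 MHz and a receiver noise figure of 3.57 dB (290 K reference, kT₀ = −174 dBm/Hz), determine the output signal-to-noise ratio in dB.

Noise floor: N = −174 + 10 log₁₀(B) + NF
10 log₁₀(1.58×10⁸) = 81.99 dB
N = −174 + 81.99 + 3.57 = −88.44 dBm
SNR = P_sig − N = −45.9 − (−88.44) = 42.54 dB → 42.5 dB

42.5 dB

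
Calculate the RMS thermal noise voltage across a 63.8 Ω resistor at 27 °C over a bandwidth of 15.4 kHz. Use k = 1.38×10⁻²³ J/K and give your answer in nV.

128 nV

T = 27 °C + 273.15 = 300.15 K
V_n = √(4kTRB)
4kTRB = 4 × 1.38×10⁻²³ × 300.15 × 6.38×10¹ × 1.54×10⁴ = 1.63×10⁻¹⁴ V²
V_n = √(1.63×10⁻¹⁴) = 1.28×10⁻⁷ V = 128 nV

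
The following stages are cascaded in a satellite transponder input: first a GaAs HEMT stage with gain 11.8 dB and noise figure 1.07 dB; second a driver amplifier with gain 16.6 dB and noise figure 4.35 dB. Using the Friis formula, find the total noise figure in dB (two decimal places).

Convert to linear (a loss of L dB is a gain of −L dB): F_i = 10^(NF_i/10), G_i = 10^(G_i,dB/10)
  Stage 1: F_1 = 10^(1.07/10) = 1.279, G_1 = 10^(11.8/10) = 15.14
  Stage 2: F_2 = 10^(4.35/10) = 2.723, G_2 = 10^(16.6/10) = 45.71
Friis cascade:
  F = 1.279 + (2.723 − 1)/15.14 = 1.393
NF = 10 log₁₀(1.393) = 1.44 dB

1.44 dB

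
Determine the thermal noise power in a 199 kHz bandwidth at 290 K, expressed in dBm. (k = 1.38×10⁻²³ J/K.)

P_n = kTB = 1.38×10⁻²³ × 290 × 1.99×10⁵ = 7.96×10⁻¹⁶ W
In dBm: 10 log₁₀(7.96×10⁻¹⁶ / 10⁻³) = −121.0 dBm

−121.0 dBm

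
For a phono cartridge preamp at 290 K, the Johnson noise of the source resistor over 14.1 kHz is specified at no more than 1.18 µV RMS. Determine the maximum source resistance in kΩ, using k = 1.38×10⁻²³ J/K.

6.17 kΩ

Johnson–Nyquist: V_n = √(4kTRB) ⇒ R = V_n² / (4kTB)
4kTB = 4 × 1.38×10⁻²³ × 290 × 1.41×10⁴ = 2.26×10⁻¹⁶
R = (1.18×10⁻⁶)² / 2.26×10⁻¹⁶ = 6.17×10³ Ω = 6.17 kΩ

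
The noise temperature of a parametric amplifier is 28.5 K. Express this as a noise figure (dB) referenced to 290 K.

0.407 dB

F = 1 + T_e/T₀ = 1 + 28.5/290 = 1.09828
NF = 10 log₁₀(1.09828) = 0.407 dB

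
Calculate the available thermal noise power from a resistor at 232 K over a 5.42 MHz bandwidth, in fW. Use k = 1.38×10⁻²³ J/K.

P_n = kTB = 1.38×10⁻²³ × 232 × 5.42×10⁶ = 1.74×10⁻¹⁴ W = 17.4 fW

17.4 fW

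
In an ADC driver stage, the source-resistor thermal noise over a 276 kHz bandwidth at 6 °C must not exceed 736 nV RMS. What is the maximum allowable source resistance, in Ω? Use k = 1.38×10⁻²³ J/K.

T = 6 °C + 273.15 = 279.15 K
Johnson–Nyquist: V_n = √(4kTRB) ⇒ R = V_n² / (4kTB)
4kTB = 4 × 1.38×10⁻²³ × 279.15 × 2.76×10⁵ = 4.25×10⁻¹⁵
R = (7.36×10⁻⁷)² / 4.25×10⁻¹⁵ = 1.27×10² Ω = 127 Ω

127 Ω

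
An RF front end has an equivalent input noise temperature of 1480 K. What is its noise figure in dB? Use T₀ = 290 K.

F = 1 + T_e/T₀ = 1 + 1480/290 = 6.10345
NF = 10 log₁₀(6.10345) = 7.86 dB

7.86 dB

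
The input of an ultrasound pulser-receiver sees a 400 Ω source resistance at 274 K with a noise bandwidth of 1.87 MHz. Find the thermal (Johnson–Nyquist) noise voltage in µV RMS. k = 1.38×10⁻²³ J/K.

V_n = √(4kTRB)
4kTRB = 4 × 1.38×10⁻²³ × 274 × 4.00×10² × 1.87×10⁶ = 1.13×10⁻¹¹ V²
V_n = √(1.13×10⁻¹¹) = 3.36×10⁻⁶ V = 3.36 µV

3.36 µV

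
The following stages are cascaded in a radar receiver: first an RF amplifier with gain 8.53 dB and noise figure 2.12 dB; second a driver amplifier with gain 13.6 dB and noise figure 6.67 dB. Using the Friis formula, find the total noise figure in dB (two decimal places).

Convert to linear (a loss of L dB is a gain of −L dB): F_i = 10^(NF_i/10), G_i = 10^(G_i,dB/10)
  Stage 1: F_1 = 10^(2.12/10) = 1.629, G_1 = 10^(8.53/10) = 7.129
  Stage 2: F_2 = 10^(6.67/10) = 4.645, G_2 = 10^(13.6/10) = 22.91
Friis cascade:
  F = 1.629 + (4.645 − 1)/7.129 = 2.141
NF = 10 log₁₀(2.141) = 3.31 dB

3.31 dB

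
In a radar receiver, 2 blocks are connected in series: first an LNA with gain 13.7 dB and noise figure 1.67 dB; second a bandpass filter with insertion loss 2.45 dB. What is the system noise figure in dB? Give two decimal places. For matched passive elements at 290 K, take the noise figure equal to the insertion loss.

Convert to linear (a loss of L dB is a gain of −L dB): F_i = 10^(NF_i/10), G_i = 10^(G_i,dB/10)
  Stage 1: F_1 = 10^(1.67/10) = 1.469, G_1 = 10^(13.7/10) = 23.44
  Stage 2: F_2 = 10^(2.45/10) = 1.758, G_2 = 10^(−2.45/10) = 0.5689
Friis cascade:
  F = 1.469 + (1.758 − 1)/23.44 = 1.501
NF = 10 log₁₀(1.501) = 1.76 dB

1.76 dB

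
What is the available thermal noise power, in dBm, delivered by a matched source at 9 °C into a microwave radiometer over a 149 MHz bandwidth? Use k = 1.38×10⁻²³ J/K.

−92.4 dBm

T = 9 °C + 273.15 = 282.15 K
P_n = kTB = 1.38×10⁻²³ × 282.15 × 1.49×10⁸ = 5.80×10⁻¹³ W
In dBm: 10 log₁₀(5.80×10⁻¹³ / 10⁻³) = −92.4 dBm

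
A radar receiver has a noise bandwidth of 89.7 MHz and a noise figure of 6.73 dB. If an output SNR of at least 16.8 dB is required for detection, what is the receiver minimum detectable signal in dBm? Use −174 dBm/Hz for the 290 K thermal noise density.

−70.9 dBm

Sensitivity = −174 + 10 log₁₀(B) + NF + SNR_min
= −174 + 79.53 + 6.73 + 16.8
= −70.94 dBm → −70.9 dBm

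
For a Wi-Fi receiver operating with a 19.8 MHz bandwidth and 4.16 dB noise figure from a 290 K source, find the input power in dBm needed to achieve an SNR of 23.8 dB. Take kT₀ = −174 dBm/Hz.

Sensitivity = −174 + 10 log₁₀(B) + NF + SNR_min
= −174 + 72.97 + 4.16 + 23.8
= −73.07 dBm → −73.1 dBm

−73.1 dBm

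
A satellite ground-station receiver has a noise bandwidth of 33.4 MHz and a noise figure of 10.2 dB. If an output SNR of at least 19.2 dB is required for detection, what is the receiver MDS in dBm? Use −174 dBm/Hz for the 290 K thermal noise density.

Sensitivity = −174 + 10 log₁₀(B) + NF + SNR_min
= −174 + 75.24 + 10.2 + 19.2
= −69.36 dBm → −69.4 dBm

−69.4 dBm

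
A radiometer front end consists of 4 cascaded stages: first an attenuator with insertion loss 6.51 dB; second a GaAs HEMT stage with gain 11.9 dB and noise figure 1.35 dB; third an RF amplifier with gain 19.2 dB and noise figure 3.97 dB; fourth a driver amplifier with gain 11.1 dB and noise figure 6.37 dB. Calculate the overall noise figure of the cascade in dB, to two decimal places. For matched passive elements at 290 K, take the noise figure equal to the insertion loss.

Convert to linear (a loss of L dB is a gain of −L dB): F_i = 10^(NF_i/10), G_i = 10^(G_i,dB/10)
  Stage 1: F_1 = 10^(6.51/10) = 4.477, G_1 = 10^(−6.51/10) = 0.2234
  Stage 2: F_2 = 10^(1.35/10) = 1.365, G_2 = 10^(11.9/10) = 15.49
  Stage 3: F_3 = 10^(3.97/10) = 2.495, G_3 = 10^(19.2/10) = 83.18
  Stage 4: F_4 = 10^(6.37/10) = 4.335, G_4 = 10^(11.1/10) = 12.88
Friis cascade:
  F = 4.477 + (1.365 − 1)/0.2234 + (2.495 − 1)/3.459 + (4.335 − 1)/287.7 = 6.553
NF = 10 log₁₀(6.553) = 8.16 dB

8.16 dB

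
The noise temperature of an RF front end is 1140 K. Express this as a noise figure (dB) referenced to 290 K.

6.93 dB

F = 1 + T_e/T₀ = 1 + 1140/290 = 4.93103
NF = 10 log₁₀(4.93103) = 6.93 dB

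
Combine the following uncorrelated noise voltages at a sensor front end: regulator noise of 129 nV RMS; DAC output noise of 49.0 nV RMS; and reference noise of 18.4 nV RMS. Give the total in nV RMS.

139 nV

Uncorrelated sources add in power (mean-square): V_tot = √(ΣV_i²)
V_tot = √[(1.29×10⁻⁷)² + (4.90×10⁻⁸)² + (1.84×10⁻⁸)²] = 1.39×10⁻⁷ V = 139 nV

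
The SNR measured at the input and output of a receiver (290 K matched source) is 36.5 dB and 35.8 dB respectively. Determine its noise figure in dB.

NF (dB) = SNR_in(dB) − SNR_out(dB) when the source is at T₀
NF = 36.5 − 35.8 = 0.7 dB

0.7 dB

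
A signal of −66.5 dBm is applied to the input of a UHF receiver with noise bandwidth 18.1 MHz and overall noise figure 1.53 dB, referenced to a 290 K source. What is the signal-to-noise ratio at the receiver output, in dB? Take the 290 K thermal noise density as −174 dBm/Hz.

Noise floor: N = −174 + 10 log₁₀(B) + NF
10 log₁₀(1.81×10⁷) = 72.58 dB
N = −174 + 72.58 + 1.53 = −99.89 dBm
SNR = P_sig − N = −66.5 − (−99.89) = 33.39 dB → 33.4 dB

33.4 dB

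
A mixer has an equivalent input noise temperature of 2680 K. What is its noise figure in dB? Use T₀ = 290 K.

F = 1 + T_e/T₀ = 1 + 2680/290 = 10.2414
NF = 10 log₁₀(10.2414) = 10.10 dB

10.10 dB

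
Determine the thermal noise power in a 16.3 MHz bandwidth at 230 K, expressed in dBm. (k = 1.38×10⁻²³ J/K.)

P_n = kTB = 1.38×10⁻²³ × 230 × 1.63×10⁷ = 5.17×10⁻¹⁴ W
In dBm: 10 log₁₀(5.17×10⁻¹⁴ / 10⁻³) = −102.9 dBm

−102.9 dBm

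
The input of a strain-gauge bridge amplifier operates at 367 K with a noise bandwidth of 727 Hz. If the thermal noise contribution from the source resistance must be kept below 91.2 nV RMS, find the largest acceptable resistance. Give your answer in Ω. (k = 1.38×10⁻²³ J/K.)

Johnson–Nyquist: V_n = √(4kTRB) ⇒ R = V_n² / (4kTB)
4kTB = 4 × 1.38×10⁻²³ × 367 × 7.27×10² = 1.47×10⁻¹⁷
R = (9.12×10⁻⁸)² / 1.47×10⁻¹⁷ = 5.65×10² Ω = 565 Ω

565 Ω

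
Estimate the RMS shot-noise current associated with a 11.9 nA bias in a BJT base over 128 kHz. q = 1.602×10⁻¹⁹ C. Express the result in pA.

22.1 pA

I_n = √(2qI·B)
2qI·B = 2 × 1.602×10⁻¹⁹ × 1.19×10⁻⁸ × 1.28×10⁵ = 4.88×10⁻²² A²
I_n = √(4.88×10⁻²²) = 2.21×10⁻¹¹ A = 22.1 pA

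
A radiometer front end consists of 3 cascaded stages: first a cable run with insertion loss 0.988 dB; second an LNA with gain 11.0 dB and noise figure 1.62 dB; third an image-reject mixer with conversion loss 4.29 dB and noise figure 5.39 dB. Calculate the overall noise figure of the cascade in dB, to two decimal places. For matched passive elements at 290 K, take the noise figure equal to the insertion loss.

3.16 dB

Convert to linear (a loss of L dB is a gain of −L dB): F_i = 10^(NF_i/10), G_i = 10^(G_i,dB/10)
  Stage 1: F_1 = 10^(0.988/10) = 1.255, G_1 = 10^(−0.988/10) = 0.7965
  Stage 2: F_2 = 10^(1.62/10) = 1.452, G_2 = 10^(11.0/10) = 12.59
  Stage 3: F_3 = 10^(5.39/10) = 3.459, G_3 = 10^(−4.29/10) = 0.3724
Friis cascade:
  F = 1.255 + (1.452 − 1)/0.7965 + (3.459 − 1)/10.03 = 2.068
NF = 10 log₁₀(2.068) = 3.16 dB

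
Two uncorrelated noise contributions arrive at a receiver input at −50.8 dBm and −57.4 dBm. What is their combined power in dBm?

Convert to linear, add, convert back:
P₁ = 8.32×10⁻⁹ W, P₂ = 1.82×10⁻⁹ W
P_tot = 1.01×10⁻⁸ W → 10 log₁₀(P_tot / 10⁻³) = −49.9 dBm

−49.9 dBm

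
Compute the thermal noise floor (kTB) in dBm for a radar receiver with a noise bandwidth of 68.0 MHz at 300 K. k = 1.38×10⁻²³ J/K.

P_n = kTB = 1.38×10⁻²³ × 300 × 6.80×10⁷ = 2.82×10⁻¹³ W
In dBm: 10 log₁₀(2.82×10⁻¹³ / 10⁻³) = −95.5 dBm

−95.5 dBm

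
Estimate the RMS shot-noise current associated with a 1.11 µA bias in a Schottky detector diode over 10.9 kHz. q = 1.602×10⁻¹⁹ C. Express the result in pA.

62.3 pA

I_n = √(2qI·B)
2qI·B = 2 × 1.602×10⁻¹⁹ × 1.11×10⁻⁶ × 1.09×10⁴ = 3.88×10⁻²¹ A²
I_n = √(3.88×10⁻²¹) = 6.23×10⁻¹¹ A = 62.3 pA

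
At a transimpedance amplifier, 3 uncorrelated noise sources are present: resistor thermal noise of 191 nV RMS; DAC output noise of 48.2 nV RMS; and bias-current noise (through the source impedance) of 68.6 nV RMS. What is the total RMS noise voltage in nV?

209 nV

Uncorrelated sources add in power (mean-square): V_tot = √(ΣV_i²)
V_tot = √[(1.91×10⁻⁷)² + (4.82×10⁻⁸)² + (6.86×10⁻⁸)²] = 2.09×10⁻⁷ V = 209 nV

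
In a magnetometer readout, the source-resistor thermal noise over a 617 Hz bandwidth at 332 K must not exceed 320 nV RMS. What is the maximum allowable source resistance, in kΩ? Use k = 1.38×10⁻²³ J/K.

Johnson–Nyquist: V_n = √(4kTRB) ⇒ R = V_n² / (4kTB)
4kTB = 4 × 1.38×10⁻²³ × 332 × 6.17×10² = 1.13×10⁻¹⁷
R = (3.20×10⁻⁷)² / 1.13×10⁻¹⁷ = 9.06×10³ Ω = 9.06 kΩ

9.06 kΩ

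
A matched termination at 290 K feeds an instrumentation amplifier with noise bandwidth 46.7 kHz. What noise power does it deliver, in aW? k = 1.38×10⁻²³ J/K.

P_n = kTB = 1.38×10⁻²³ × 290 × 4.67×10⁴ = 1.87×10⁻¹⁶ W = 187 aW

187 aW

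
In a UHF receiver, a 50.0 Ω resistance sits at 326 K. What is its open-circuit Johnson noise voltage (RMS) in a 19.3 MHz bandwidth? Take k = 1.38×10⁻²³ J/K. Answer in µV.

V_n = √(4kTRB)
4kTRB = 4 × 1.38×10⁻²³ × 326 × 5.00×10¹ × 1.93×10⁷ = 1.74×10⁻¹¹ V²
V_n = √(1.74×10⁻¹¹) = 4.17×10⁻⁶ V = 4.17 µV

4.17 µV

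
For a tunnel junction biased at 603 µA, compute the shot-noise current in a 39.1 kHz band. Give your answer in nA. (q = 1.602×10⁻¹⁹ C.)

2.75 nA

I_n = √(2qI·B)
2qI·B = 2 × 1.602×10⁻¹⁹ × 6.03×10⁻⁴ × 3.91×10⁴ = 7.55×10⁻¹⁸ A²
I_n = √(7.55×10⁻¹⁸) = 2.75×10⁻⁹ A = 2.75 nA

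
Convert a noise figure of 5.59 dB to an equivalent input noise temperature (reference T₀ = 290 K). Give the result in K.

761 K

F = 10^(5.59/10) = 3.62243
T_e = (F − 1)·T₀ = (3.62243 − 1) × 290 = 761 K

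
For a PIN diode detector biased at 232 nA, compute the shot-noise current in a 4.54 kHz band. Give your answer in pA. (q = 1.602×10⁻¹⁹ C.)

18.4 pA

I_n = √(2qI·B)
2qI·B = 2 × 1.602×10⁻¹⁹ × 2.32×10⁻⁷ × 4.54×10³ = 3.37×10⁻²² A²
I_n = √(3.37×10⁻²²) = 1.84×10⁻¹¹ A = 18.4 pA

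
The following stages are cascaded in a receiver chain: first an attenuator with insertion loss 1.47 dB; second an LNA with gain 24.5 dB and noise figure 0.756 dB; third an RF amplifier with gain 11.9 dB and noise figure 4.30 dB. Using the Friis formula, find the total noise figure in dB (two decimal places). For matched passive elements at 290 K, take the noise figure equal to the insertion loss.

2.25 dB

Convert to linear (a loss of L dB is a gain of −L dB): F_i = 10^(NF_i/10), G_i = 10^(G_i,dB/10)
  Stage 1: F_1 = 10^(1.47/10) = 1.403, G_1 = 10^(−1.47/10) = 0.7129
  Stage 2: F_2 = 10^(0.756/10) = 1.190, G_2 = 10^(24.5/10) = 281.8
  Stage 3: F_3 = 10^(4.30/10) = 2.692, G_3 = 10^(11.9/10) = 15.49
Friis cascade:
  F = 1.403 + (1.190 − 1)/0.7129 + (2.692 − 1)/200.9 = 1.678
NF = 10 log₁₀(1.678) = 2.25 dB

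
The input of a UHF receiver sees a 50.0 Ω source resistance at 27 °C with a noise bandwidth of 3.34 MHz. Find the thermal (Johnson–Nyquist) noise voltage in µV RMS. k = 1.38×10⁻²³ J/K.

T = 27 °C + 273.15 = 300.15 K
V_n = √(4kTRB)
4kTRB = 4 × 1.38×10⁻²³ × 300.15 × 5.00×10¹ × 3.34×10⁶ = 2.77×10⁻¹² V²
V_n = √(2.77×10⁻¹²) = 1.66×10⁻⁶ V = 1.66 µV

1.66 µV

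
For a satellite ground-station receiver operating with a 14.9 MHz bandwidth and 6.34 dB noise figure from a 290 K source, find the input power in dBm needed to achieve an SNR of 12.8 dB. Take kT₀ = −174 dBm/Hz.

Sensitivity = −174 + 10 log₁₀(B) + NF + SNR_min
= −174 + 71.73 + 6.34 + 12.8
= −83.13 dBm → −83.1 dBm

−83.1 dBm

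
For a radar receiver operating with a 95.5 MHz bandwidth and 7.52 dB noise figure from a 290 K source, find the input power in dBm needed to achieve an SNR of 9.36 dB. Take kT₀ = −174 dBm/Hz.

−77.3 dBm

Sensitivity = −174 + 10 log₁₀(B) + NF + SNR_min
= −174 + 79.8 + 7.52 + 9.36
= −77.32 dBm → −77.3 dBm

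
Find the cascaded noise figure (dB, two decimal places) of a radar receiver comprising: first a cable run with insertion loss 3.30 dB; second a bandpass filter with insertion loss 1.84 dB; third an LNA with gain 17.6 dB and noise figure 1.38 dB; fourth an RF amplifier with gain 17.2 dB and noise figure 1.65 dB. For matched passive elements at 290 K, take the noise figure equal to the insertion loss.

Convert to linear (a loss of L dB is a gain of −L dB): F_i = 10^(NF_i/10), G_i = 10^(G_i,dB/10)
  Stage 1: F_1 = 10^(3.30/10) = 2.138, G_1 = 10^(−3.30/10) = 0.4677
  Stage 2: F_2 = 10^(1.84/10) = 1.528, G_2 = 10^(−1.84/10) = 0.6546
  Stage 3: F_3 = 10^(1.38/10) = 1.374, G_3 = 10^(17.6/10) = 57.54
  Stage 4: F_4 = 10^(1.65/10) = 1.462, G_4 = 10^(17.2/10) = 52.48
Friis cascade:
  F = 2.138 + (1.528 − 1)/0.4677 + (1.374 − 1)/0.3062 + (1.462 − 1)/17.62 = 4.514
NF = 10 log₁₀(4.514) = 6.55 dB

6.55 dB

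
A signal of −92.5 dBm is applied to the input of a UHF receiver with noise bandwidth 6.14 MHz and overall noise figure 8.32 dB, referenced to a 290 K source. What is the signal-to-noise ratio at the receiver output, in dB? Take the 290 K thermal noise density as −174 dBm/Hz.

Noise floor: N = −174 + 10 log₁₀(B) + NF
10 log₁₀(6.14×10⁶) = 67.88 dB
N = −174 + 67.88 + 8.32 = −97.80 dBm
SNR = P_sig − N = −92.5 − (−97.80) = 5.30 dB → 5.3 dB

5.3 dB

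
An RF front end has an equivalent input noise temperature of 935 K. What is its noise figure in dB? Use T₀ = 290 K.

F = 1 + T_e/T₀ = 1 + 935/290 = 4.22414
NF = 10 log₁₀(4.22414) = 6.26 dB

6.26 dB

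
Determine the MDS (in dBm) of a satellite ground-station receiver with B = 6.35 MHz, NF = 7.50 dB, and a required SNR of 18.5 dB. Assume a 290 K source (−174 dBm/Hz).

−80.0 dBm

Sensitivity = −174 + 10 log₁₀(B) + NF + SNR_min
= −174 + 68.03 + 7.50 + 18.5
= −79.97 dBm → −80.0 dBm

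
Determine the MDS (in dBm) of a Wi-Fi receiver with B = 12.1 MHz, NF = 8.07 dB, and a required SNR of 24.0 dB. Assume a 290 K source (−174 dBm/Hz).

Sensitivity = −174 + 10 log₁₀(B) + NF + SNR_min
= −174 + 70.83 + 8.07 + 24.0
= −71.10 dBm → −71.1 dBm

−71.1 dBm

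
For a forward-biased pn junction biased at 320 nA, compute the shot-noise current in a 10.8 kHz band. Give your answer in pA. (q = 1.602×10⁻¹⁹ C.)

I_n = √(2qI·B)
2qI·B = 2 × 1.602×10⁻¹⁹ × 3.20×10⁻⁷ × 1.08×10⁴ = 1.11×10⁻²¹ A²
I_n = √(1.11×10⁻²¹) = 3.33×10⁻¹¹ A = 33.3 pA

33.3 pA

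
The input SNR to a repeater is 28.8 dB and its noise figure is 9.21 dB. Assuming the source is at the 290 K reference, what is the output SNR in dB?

By definition F = SNR_in/SNR_out, so in dB: SNR_out = SNR_in − NF
SNR_out = 28.8 − 9.21 = 19.59 dB

19.59 dB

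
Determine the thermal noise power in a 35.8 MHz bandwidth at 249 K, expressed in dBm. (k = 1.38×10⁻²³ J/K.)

P_n = kTB = 1.38×10⁻²³ × 249 × 3.58×10⁷ = 1.23×10⁻¹³ W
In dBm: 10 log₁₀(1.23×10⁻¹³ / 10⁻³) = −99.1 dBm

−99.1 dBm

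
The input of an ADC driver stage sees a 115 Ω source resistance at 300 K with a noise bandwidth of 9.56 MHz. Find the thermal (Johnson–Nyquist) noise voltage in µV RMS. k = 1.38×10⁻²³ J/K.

4.27 µV

V_n = √(4kTRB)
4kTRB = 4 × 1.38×10⁻²³ × 300 × 1.15×10² × 9.56×10⁶ = 1.82×10⁻¹¹ V²
V_n = √(1.82×10⁻¹¹) = 4.27×10⁻⁶ V = 4.27 µV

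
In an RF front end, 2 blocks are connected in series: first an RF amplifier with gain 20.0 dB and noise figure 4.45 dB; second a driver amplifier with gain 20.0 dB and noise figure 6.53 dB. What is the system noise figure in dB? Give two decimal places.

Convert to linear (a loss of L dB is a gain of −L dB): F_i = 10^(NF_i/10), G_i = 10^(G_i,dB/10)
  Stage 1: F_1 = 10^(4.45/10) = 2.786, G_1 = 10^(20.0/10) = 100.0
  Stage 2: F_2 = 10^(6.53/10) = 4.498, G_2 = 10^(20.0/10) = 100.0
Friis cascade:
  F = 2.786 + (4.498 − 1)/100.0 = 2.821
NF = 10 log₁₀(2.821) = 4.50 dB

4.50 dB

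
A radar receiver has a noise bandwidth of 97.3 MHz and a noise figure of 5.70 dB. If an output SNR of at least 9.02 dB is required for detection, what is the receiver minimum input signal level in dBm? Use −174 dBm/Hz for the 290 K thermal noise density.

Sensitivity = −174 + 10 log₁₀(B) + NF + SNR_min
= −174 + 79.88 + 5.70 + 9.02
= −79.40 dBm → −79.4 dBm

−79.4 dBm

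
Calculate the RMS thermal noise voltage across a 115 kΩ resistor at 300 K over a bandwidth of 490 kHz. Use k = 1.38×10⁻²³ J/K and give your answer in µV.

V_n = √(4kTRB)
4kTRB = 4 × 1.38×10⁻²³ × 300 × 1.15×10⁵ × 4.90×10⁵ = 9.33×10⁻¹⁰ V²
V_n = √(9.33×10⁻¹⁰) = 3.05×10⁻⁵ V = 30.5 µV

30.5 µV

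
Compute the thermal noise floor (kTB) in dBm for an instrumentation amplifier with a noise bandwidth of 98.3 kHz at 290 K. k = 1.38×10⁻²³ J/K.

−124.1 dBm

P_n = kTB = 1.38×10⁻²³ × 290 × 9.83×10⁴ = 3.93×10⁻¹⁶ W
In dBm: 10 log₁₀(3.93×10⁻¹⁶ / 10⁻³) = −124.1 dBm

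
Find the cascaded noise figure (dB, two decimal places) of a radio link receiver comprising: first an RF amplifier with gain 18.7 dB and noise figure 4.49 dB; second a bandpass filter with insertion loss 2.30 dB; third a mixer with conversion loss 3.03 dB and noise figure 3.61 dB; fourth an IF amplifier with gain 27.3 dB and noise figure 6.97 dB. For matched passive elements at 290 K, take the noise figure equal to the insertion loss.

4.82 dB

Convert to linear (a loss of L dB is a gain of −L dB): F_i = 10^(NF_i/10), G_i = 10^(G_i,dB/10)
  Stage 1: F_1 = 10^(4.49/10) = 2.812, G_1 = 10^(18.7/10) = 74.13
  Stage 2: F_2 = 10^(2.30/10) = 1.698, G_2 = 10^(−2.30/10) = 0.5888
  Stage 3: F_3 = 10^(3.61/10) = 2.296, G_3 = 10^(−3.03/10) = 0.4977
  Stage 4: F_4 = 10^(6.97/10) = 4.977, G_4 = 10^(27.3/10) = 537.0
Friis cascade:
  F = 2.812 + (1.698 − 1)/74.13 + (2.296 − 1)/43.65 + (4.977 − 1)/21.73 = 3.034
NF = 10 log₁₀(3.034) = 4.82 dB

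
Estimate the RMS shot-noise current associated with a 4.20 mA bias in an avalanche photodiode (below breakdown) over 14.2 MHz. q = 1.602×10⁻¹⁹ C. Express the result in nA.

138 nA

I_n = √(2qI·B)
2qI·B = 2 × 1.602×10⁻¹⁹ × 4.20×10⁻³ × 1.42×10⁷ = 1.91×10⁻¹⁴ A²
I_n = √(1.91×10⁻¹⁴) = 1.38×10⁻⁷ A = 138 nA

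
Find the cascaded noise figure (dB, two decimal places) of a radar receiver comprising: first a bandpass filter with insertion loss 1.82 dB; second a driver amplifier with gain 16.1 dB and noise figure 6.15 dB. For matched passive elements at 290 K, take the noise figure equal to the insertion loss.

7.97 dB

Convert to linear (a loss of L dB is a gain of −L dB): F_i = 10^(NF_i/10), G_i = 10^(G_i,dB/10)
  Stage 1: F_1 = 10^(1.82/10) = 1.521, G_1 = 10^(−1.82/10) = 0.6577
  Stage 2: F_2 = 10^(6.15/10) = 4.121, G_2 = 10^(16.1/10) = 40.74
Friis cascade:
  F = 1.521 + (4.121 − 1)/0.6577 = 6.266
NF = 10 log₁₀(6.266) = 7.97 dB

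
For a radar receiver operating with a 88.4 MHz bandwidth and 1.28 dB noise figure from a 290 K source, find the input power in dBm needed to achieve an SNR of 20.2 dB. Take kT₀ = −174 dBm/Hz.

Sensitivity = −174 + 10 log₁₀(B) + NF + SNR_min
= −174 + 79.46 + 1.28 + 20.2
= −73.06 dBm → −73.1 dBm

−73.1 dBm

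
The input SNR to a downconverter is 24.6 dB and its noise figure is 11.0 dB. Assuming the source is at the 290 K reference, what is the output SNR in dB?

13.6 dB

By definition F = SNR_in/SNR_out, so in dB: SNR_out = SNR_in − NF
SNR_out = 24.6 − 11.0 = 13.6 dB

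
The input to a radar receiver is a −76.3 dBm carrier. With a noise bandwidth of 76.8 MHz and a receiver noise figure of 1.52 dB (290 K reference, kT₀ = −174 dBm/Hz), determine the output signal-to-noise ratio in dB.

17.3 dB

Noise floor: N = −174 + 10 log₁₀(B) + NF
10 log₁₀(7.68×10⁷) = 78.85 dB
N = −174 + 78.85 + 1.52 = −93.63 dBm
SNR = P_sig − N = −76.3 − (−93.63) = 17.33 dB → 17.3 dB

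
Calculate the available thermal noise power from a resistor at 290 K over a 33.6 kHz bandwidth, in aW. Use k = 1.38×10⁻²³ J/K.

P_n = kTB = 1.38×10⁻²³ × 290 × 3.36×10⁴ = 1.34×10⁻¹⁶ W = 134 aW

134 aW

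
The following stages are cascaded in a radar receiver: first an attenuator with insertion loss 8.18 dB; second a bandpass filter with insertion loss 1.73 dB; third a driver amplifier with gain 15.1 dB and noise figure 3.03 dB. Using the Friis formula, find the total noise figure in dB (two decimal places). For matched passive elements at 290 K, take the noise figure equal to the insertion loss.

Convert to linear (a loss of L dB is a gain of −L dB): F_i = 10^(NF_i/10), G_i = 10^(G_i,dB/10)
  Stage 1: F_1 = 10^(8.18/10) = 6.577, G_1 = 10^(−8.18/10) = 0.1521
  Stage 2: F_2 = 10^(1.73/10) = 1.489, G_2 = 10^(−1.73/10) = 0.6714
  Stage 3: F_3 = 10^(3.03/10) = 2.009, G_3 = 10^(15.1/10) = 32.36
Friis cascade:
  F = 6.577 + (1.489 − 1)/0.1521 + (2.009 − 1)/0.1021 = 19.68
NF = 10 log₁₀(19.68) = 12.94 dB

12.94 dB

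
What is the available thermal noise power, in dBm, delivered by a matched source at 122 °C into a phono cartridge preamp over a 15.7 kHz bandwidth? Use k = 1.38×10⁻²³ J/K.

−130.7 dBm

T = 122 °C + 273.15 = 395.15 K
P_n = kTB = 1.38×10⁻²³ × 395.15 × 1.57×10⁴ = 8.56×10⁻¹⁷ W
In dBm: 10 log₁₀(8.56×10⁻¹⁷ / 10⁻³) = −130.7 dBm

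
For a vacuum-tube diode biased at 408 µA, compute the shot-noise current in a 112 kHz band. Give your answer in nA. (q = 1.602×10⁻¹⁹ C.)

I_n = √(2qI·B)
2qI·B = 2 × 1.602×10⁻¹⁹ × 4.08×10⁻⁴ × 1.12×10⁵ = 1.46×10⁻¹⁷ A²
I_n = √(1.46×10⁻¹⁷) = 3.83×10⁻⁹ A = 3.83 nA

3.83 nA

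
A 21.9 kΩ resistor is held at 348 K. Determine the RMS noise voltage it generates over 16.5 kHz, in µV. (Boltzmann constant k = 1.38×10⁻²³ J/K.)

2.63 µV

V_n = √(4kTRB)
4kTRB = 4 × 1.38×10⁻²³ × 348 × 2.19×10⁴ × 1.65×10⁴ = 6.94×10⁻¹² V²
V_n = √(6.94×10⁻¹²) = 2.63×10⁻⁶ V = 2.63 µV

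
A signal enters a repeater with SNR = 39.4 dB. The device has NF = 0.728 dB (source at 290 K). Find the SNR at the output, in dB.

By definition F = SNR_in/SNR_out, so in dB: SNR_out = SNR_in − NF
SNR_out = 39.4 − 0.728 = 38.672 dB

38.672 dB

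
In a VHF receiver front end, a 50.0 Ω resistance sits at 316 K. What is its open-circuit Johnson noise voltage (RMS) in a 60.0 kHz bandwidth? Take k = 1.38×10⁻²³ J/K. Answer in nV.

229 nV

V_n = √(4kTRB)
4kTRB = 4 × 1.38×10⁻²³ × 316 × 5.00×10¹ × 6.00×10⁴ = 5.23×10⁻¹⁴ V²
V_n = √(5.23×10⁻¹⁴) = 2.29×10⁻⁷ V = 229 nV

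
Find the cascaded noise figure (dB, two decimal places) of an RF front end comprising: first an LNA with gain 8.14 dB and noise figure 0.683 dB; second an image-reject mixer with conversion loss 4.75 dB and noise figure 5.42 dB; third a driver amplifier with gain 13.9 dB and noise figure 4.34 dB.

3.69 dB

Convert to linear (a loss of L dB is a gain of −L dB): F_i = 10^(NF_i/10), G_i = 10^(G_i,dB/10)
  Stage 1: F_1 = 10^(0.683/10) = 1.170, G_1 = 10^(8.14/10) = 6.516
  Stage 2: F_2 = 10^(5.42/10) = 3.483, G_2 = 10^(−4.75/10) = 0.3350
  Stage 3: F_3 = 10^(4.34/10) = 2.716, G_3 = 10^(13.9/10) = 24.55
Friis cascade:
  F = 1.170 + (3.483 − 1)/6.516 + (2.716 − 1)/2.183 = 2.338
NF = 10 log₁₀(2.338) = 3.69 dB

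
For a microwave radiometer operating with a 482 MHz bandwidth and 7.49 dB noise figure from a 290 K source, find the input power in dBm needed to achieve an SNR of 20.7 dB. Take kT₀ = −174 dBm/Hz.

Sensitivity = −174 + 10 log₁₀(B) + NF + SNR_min
= −174 + 86.83 + 7.49 + 20.7
= −58.98 dBm → −59.0 dBm

−59.0 dBm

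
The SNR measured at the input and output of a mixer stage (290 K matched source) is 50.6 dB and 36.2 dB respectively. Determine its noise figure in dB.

NF (dB) = SNR_in(dB) − SNR_out(dB) when the source is at T₀
NF = 50.6 − 36.2 = 14.4 dB

14.4 dB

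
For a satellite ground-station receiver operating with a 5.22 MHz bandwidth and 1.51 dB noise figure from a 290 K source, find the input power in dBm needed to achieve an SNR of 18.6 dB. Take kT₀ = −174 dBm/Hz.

−86.7 dBm

Sensitivity = −174 + 10 log₁₀(B) + NF + SNR_min
= −174 + 67.18 + 1.51 + 18.6
= −86.71 dBm → −86.7 dBm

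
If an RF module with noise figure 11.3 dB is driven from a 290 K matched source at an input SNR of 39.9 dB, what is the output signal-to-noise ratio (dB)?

By definition F = SNR_in/SNR_out, so in dB: SNR_out = SNR_in − NF
SNR_out = 39.9 − 11.3 = 28.6 dB

28.6 dB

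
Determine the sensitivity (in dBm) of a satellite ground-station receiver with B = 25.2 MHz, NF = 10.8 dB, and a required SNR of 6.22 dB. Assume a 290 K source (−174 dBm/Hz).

−83.0 dBm

Sensitivity = −174 + 10 log₁₀(B) + NF + SNR_min
= −174 + 74.01 + 10.8 + 6.22
= −82.97 dBm → −83.0 dBm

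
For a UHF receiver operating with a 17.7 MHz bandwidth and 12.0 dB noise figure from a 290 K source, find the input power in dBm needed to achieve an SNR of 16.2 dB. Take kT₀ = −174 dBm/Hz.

Sensitivity = −174 + 10 log₁₀(B) + NF + SNR_min
= −174 + 72.48 + 12.0 + 16.2
= −73.32 dBm → −73.3 dBm

−73.3 dBm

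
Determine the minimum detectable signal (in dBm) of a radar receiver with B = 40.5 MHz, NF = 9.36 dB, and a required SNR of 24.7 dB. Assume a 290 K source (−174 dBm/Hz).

−63.9 dBm

Sensitivity = −174 + 10 log₁₀(B) + NF + SNR_min
= −174 + 76.07 + 9.36 + 24.7
= −63.87 dBm → −63.9 dBm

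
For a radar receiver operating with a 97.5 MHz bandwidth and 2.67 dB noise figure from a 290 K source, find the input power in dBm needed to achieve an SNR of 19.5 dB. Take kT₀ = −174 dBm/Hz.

−71.9 dBm

Sensitivity = −174 + 10 log₁₀(B) + NF + SNR_min
= −174 + 79.89 + 2.67 + 19.5
= −71.94 dBm → −71.9 dBm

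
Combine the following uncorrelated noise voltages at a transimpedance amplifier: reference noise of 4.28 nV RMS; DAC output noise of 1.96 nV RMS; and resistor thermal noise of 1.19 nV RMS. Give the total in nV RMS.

Uncorrelated sources add in power (mean-square): V_tot = √(ΣV_i²)
V_tot = √[(4.28×10⁻⁹)² + (1.96×10⁻⁹)² + (1.19×10⁻⁹)²] = 4.86×10⁻⁹ V = 4.86 nV

4.86 nV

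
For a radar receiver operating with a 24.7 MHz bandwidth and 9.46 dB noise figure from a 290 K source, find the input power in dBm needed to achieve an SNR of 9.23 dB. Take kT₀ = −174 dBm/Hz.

Sensitivity = −174 + 10 log₁₀(B) + NF + SNR_min
= −174 + 73.93 + 9.46 + 9.23
= −81.38 dBm → −81.4 dBm

−81.4 dBm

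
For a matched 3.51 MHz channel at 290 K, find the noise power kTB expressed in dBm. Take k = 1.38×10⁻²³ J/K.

−108.5 dBm

P_n = kTB = 1.38×10⁻²³ × 290 × 3.51×10⁶ = 1.40×10⁻¹⁴ W
In dBm: 10 log₁₀(1.40×10⁻¹⁴ / 10⁻³) = −108.5 dBm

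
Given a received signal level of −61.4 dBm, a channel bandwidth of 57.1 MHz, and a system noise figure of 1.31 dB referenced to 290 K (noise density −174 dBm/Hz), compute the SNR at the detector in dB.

33.7 dB

Noise floor: N = −174 + 10 log₁₀(B) + NF
10 log₁₀(5.71×10⁷) = 77.57 dB
N = −174 + 77.57 + 1.31 = −95.12 dBm
SNR = P_sig − N = −61.4 − (−95.12) = 33.72 dB → 33.7 dB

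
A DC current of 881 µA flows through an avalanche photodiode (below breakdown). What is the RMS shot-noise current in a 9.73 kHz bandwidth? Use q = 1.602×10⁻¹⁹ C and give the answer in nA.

1.66 nA

I_n = √(2qI·B)
2qI·B = 2 × 1.602×10⁻¹⁹ × 8.81×10⁻⁴ × 9.73×10³ = 2.75×10⁻¹⁸ A²
I_n = √(2.75×10⁻¹⁸) = 1.66×10⁻⁹ A = 1.66 nA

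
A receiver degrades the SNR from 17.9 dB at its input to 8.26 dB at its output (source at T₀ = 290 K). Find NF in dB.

NF (dB) = SNR_in(dB) − SNR_out(dB) when the source is at T₀
NF = 17.9 − 8.26 = 9.64 dB

9.64 dB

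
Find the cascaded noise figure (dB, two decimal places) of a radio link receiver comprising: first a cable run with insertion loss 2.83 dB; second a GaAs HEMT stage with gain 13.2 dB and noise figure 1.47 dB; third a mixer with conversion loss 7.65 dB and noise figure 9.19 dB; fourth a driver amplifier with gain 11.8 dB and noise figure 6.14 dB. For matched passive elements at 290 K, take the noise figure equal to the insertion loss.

7.01 dB

Convert to linear (a loss of L dB is a gain of −L dB): F_i = 10^(NF_i/10), G_i = 10^(G_i,dB/10)
  Stage 1: F_1 = 10^(2.83/10) = 1.919, G_1 = 10^(−2.83/10) = 0.5212
  Stage 2: F_2 = 10^(1.47/10) = 1.403, G_2 = 10^(13.2/10) = 20.89
  Stage 3: F_3 = 10^(9.19/10) = 8.299, G_3 = 10^(−7.65/10) = 0.1718
  Stage 4: F_4 = 10^(6.14/10) = 4.111, G_4 = 10^(11.8/10) = 15.14
Friis cascade:
  F = 1.919 + (1.403 − 1)/0.5212 + (8.299 − 1)/10.89 + (4.111 − 1)/1.871 = 5.025
NF = 10 log₁₀(5.025) = 7.01 dB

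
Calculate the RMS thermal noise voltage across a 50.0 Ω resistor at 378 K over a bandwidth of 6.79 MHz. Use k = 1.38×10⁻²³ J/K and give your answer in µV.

2.66 µV

V_n = √(4kTRB)
4kTRB = 4 × 1.38×10⁻²³ × 378 × 5.00×10¹ × 6.79×10⁶ = 7.08×10⁻¹² V²
V_n = √(7.08×10⁻¹²) = 2.66×10⁻⁶ V = 2.66 µV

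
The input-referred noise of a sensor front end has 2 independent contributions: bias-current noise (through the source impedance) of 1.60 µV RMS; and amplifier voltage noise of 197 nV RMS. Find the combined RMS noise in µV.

Uncorrelated sources add in power (mean-square): V_tot = √(ΣV_i²)
V_tot = √[(1.60×10⁻⁶)² + (1.97×10⁻⁷)²] = 1.61×10⁻⁶ V = 1.61 µV

1.61 µV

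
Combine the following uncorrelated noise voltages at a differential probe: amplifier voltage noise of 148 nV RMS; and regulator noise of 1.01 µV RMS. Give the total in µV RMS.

Uncorrelated sources add in power (mean-square): V_tot = √(ΣV_i²)
V_tot = √[(1.48×10⁻⁷)² + (1.01×10⁻⁶)²] = 1.02×10⁻⁶ V = 1.02 µV

1.02 µV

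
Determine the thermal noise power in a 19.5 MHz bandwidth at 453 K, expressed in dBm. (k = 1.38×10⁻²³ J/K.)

P_n = kTB = 1.38×10⁻²³ × 453 × 1.95×10⁷ = 1.22×10⁻¹³ W
In dBm: 10 log₁₀(1.22×10⁻¹³ / 10⁻³) = −99.1 dBm

−99.1 dBm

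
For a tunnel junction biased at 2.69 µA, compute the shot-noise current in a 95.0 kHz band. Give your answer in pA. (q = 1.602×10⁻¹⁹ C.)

286 pA

I_n = √(2qI·B)
2qI·B = 2 × 1.602×10⁻¹⁹ × 2.69×10⁻⁶ × 9.50×10⁴ = 8.19×10⁻²⁰ A²
I_n = √(8.19×10⁻²⁰) = 2.86×10⁻¹⁰ A = 286 pA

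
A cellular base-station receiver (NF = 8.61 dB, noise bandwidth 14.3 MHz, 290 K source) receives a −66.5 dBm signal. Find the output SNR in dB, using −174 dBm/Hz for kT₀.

Noise floor: N = −174 + 10 log₁₀(B) + NF
10 log₁₀(1.43×10⁷) = 71.55 dB
N = −174 + 71.55 + 8.61 = −93.84 dBm
SNR = P_sig − N = −66.5 − (−93.84) = 27.34 dB → 27.3 dB

27.3 dB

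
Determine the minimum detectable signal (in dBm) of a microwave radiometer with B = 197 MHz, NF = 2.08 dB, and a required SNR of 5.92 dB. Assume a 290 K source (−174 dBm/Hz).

Sensitivity = −174 + 10 log₁₀(B) + NF + SNR_min
= −174 + 82.94 + 2.08 + 5.92
= −83.06 dBm → −83.1 dBm

−83.1 dBm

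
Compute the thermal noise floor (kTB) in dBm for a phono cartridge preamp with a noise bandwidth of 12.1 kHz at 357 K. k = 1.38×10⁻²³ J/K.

P_n = kTB = 1.38×10⁻²³ × 357 × 1.21×10⁴ = 5.96×10⁻¹⁷ W
In dBm: 10 log₁₀(5.96×10⁻¹⁷ / 10⁻³) = −132.2 dBm

−132.2 dBm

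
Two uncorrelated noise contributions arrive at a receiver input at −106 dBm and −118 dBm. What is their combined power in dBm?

−105.7 dBm

Convert to linear, add, convert back:
P₁ = 2.51×10⁻¹⁴ W, P₂ = 1.58×10⁻¹⁵ W
P_tot = 2.67×10⁻¹⁴ W → 10 log₁₀(P_tot / 10⁻³) = −105.7 dBm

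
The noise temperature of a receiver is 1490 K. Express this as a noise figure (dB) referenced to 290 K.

7.88 dB

F = 1 + T_e/T₀ = 1 + 1490/290 = 6.13793
NF = 10 log₁₀(6.13793) = 7.88 dB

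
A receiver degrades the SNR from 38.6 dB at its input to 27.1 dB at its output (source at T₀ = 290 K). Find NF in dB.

NF (dB) = SNR_in(dB) − SNR_out(dB) when the source is at T₀
NF = 38.6 − 27.1 = 11.5 dB

11.5 dB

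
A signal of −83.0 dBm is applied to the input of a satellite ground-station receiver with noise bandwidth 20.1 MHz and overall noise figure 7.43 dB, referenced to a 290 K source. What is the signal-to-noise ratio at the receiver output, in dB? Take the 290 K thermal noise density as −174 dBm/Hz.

10.5 dB

Noise floor: N = −174 + 10 log₁₀(B) + NF
10 log₁₀(2.01×10⁷) = 73.03 dB
N = −174 + 73.03 + 7.43 = −93.54 dBm
SNR = P_sig − N = −83.0 − (−93.54) = 10.54 dB → 10.5 dB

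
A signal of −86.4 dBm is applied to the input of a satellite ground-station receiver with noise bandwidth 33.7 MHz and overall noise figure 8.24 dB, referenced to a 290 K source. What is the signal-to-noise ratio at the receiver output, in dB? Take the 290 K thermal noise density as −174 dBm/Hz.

Noise floor: N = −174 + 10 log₁₀(B) + NF
10 log₁₀(3.37×10⁷) = 75.28 dB
N = −174 + 75.28 + 8.24 = −90.48 dBm
SNR = P_sig − N = −86.4 − (−90.48) = 4.08 dB → 4.1 dB

4.1 dB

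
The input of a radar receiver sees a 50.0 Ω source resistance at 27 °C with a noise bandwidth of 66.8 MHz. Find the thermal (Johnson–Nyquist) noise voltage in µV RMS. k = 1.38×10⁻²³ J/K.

7.44 µV

T = 27 °C + 273.15 = 300.15 K
V_n = √(4kTRB)
4kTRB = 4 × 1.38×10⁻²³ × 300.15 × 5.00×10¹ × 6.68×10⁷ = 5.53×10⁻¹¹ V²
V_n = √(5.53×10⁻¹¹) = 7.44×10⁻⁶ V = 7.44 µV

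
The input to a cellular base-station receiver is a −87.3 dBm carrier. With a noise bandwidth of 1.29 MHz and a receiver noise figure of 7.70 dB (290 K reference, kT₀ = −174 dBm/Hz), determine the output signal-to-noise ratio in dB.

17.9 dB

Noise floor: N = −174 + 10 log₁₀(B) + NF
10 log₁₀(1.29×10⁶) = 61.11 dB
N = −174 + 61.11 + 7.70 = −105.19 dBm
SNR = P_sig − N = −87.3 − (−105.19) = 17.89 dB → 17.9 dB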